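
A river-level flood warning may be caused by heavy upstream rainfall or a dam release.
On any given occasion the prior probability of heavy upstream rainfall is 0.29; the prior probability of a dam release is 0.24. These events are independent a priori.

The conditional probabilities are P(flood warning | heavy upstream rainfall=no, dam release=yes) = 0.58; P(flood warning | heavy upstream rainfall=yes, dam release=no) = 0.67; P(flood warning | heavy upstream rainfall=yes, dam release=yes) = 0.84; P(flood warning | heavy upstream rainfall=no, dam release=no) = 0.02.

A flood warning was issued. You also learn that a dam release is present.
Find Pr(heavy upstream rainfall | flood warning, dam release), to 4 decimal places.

Pr(heavy upstream rainfall | flood warning, dam release) ≈ 0.3717

By total probability over both values of heavy upstream rainfall:
  P(flood warning | dam release) = 0.58·0.71 + 0.84·0.29
        = 0.411800 + 0.243600 = 0.655400
Configurations with heavy upstream rainfall contribute 0.243600, so
  P(heavy upstream rainfall | flood warning, dam release) = 0.243600 / 0.655400 ≈ 0.3717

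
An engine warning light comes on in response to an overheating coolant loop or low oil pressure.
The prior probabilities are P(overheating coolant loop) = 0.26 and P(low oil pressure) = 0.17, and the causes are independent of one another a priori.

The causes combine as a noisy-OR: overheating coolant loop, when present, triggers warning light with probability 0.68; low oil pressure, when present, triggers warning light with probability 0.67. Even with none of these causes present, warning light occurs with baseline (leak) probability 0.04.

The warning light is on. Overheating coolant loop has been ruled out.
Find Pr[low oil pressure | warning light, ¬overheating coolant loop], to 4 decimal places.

Under noisy-OR, P(warning light | causes) = 1 − (1−0.04)·∏(1−qᵢ) over the active causes.
Numerator (weight on configurations with low oil pressure): 0.6832*0.17 = 0.116144
Denominator P(warning light | ¬overheating coolant loop): 0.04*0.83 + 0.6832*0.17 = 0.149344
P(low oil pressure | warning light, ¬overheating coolant loop) = 0.116144/0.149344 ≈ 0.7777

Pr[low oil pressure | warning light, ¬overheating coolant loop] ≈ 0.7777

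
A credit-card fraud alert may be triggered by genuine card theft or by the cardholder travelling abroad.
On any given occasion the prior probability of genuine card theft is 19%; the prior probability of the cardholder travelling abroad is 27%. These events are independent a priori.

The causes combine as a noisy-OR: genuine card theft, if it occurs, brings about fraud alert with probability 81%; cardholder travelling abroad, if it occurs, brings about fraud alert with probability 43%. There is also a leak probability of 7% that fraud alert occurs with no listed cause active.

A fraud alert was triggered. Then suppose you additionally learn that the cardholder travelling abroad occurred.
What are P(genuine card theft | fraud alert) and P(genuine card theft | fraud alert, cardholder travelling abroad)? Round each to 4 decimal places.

P(genuine card theft | fraud alert) ≈ 0.5265; P(genuine card theft | fraud alert, cardholder travelling abroad) ≈ 0.3098

Under noisy-OR, P(fraud alert | causes) = 1 − (1−0.07)·∏(1−qᵢ) over the active causes.
P(fraud alert) = 0.07×0.81×0.73 + 0.4699×0.81×0.27 + 0.8233×0.19×0.73 + 0.899281×0.19×0.27 = 0.041391 + 0.102767 + 0.114192 + 0.046133 = 0.304483
Restricting to configurations with genuine card theft present: 0.114192 + 0.046133 = 0.160325.
So P(genuine card theft | fraud alert) = 0.160325/0.304483 ≈ 0.5265.

Now condition on the additional information:
For the numerator, keep only genuine card theft=true terms: 0.899281×0.19 = 0.170863
Denominator P(fraud alert | cardholder travelling abroad): 0.4699×0.81 + 0.899281×0.19 = 0.551482
P(genuine card theft | fraud alert, cardholder travelling abroad) = 0.170863/0.551482 ≈ 0.3098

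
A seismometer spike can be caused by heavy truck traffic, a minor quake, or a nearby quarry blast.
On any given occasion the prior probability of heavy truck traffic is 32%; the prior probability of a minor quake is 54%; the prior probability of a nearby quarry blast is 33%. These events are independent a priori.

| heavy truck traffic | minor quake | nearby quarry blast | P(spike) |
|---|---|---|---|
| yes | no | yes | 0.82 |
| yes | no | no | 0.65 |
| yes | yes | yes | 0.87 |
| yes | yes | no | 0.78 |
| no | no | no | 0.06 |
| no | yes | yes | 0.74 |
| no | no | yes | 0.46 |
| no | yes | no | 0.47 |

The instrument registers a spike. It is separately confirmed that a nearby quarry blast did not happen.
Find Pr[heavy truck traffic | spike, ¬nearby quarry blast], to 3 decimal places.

For the numerator, keep only heavy truck traffic=true terms: 0.095680 + 0.134784 = 0.230464
The normalizing constant is 0.06×0.68×0.46 + 0.47×0.68×0.54 + 0.65×0.32×0.46 + 0.78×0.32×0.54 = 0.421816
Posterior = 0.230464 / 0.421816 ≈ 0.546

Pr[heavy truck traffic | spike, ¬nearby quarry blast] ≈ 0.546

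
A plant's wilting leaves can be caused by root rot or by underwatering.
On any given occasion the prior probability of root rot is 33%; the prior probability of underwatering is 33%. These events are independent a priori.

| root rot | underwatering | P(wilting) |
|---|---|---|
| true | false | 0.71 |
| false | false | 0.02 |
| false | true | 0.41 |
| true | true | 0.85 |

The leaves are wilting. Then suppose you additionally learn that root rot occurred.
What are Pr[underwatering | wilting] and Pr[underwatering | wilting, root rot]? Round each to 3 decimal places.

Pr[underwatering | wilting] ≈ 0.525; Pr[underwatering | wilting, root rot] ≈ 0.371

Weight on underwatering=true, given the evidence: 0.090651 + 0.092565 = 0.183216
The normalizing constant is 0.02·0.67·0.67 + 0.41·0.67·0.33 + 0.71·0.33·0.67 + 0.85·0.33·0.33 = 0.349175
Posterior = 0.183216 / 0.349175 ≈ 0.525

With the extra evidence:
Numerator (weight on configurations with underwatering): 0.85×0.33 = 0.280500
Denominator P(wilting | root rot): 0.71×0.67 + 0.85×0.33 = 0.756200
Posterior = 0.280500 / 0.756200 ≈ 0.371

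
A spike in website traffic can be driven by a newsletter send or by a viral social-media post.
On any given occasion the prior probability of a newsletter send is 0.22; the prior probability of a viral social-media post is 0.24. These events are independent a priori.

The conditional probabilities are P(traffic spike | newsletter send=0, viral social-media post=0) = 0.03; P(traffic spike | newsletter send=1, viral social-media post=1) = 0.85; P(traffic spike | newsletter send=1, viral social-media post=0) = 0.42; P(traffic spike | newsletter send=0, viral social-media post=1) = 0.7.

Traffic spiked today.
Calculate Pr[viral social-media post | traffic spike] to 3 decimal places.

Pr[viral social-media post | traffic spike] ≈ 0.667

Numerator (weight on configurations with viral social-media post): 0.131040 + 0.044880 = 0.175920
Normalizer over all consistent configurations: 0.03×0.78×0.76 + 0.7×0.78×0.24 + 0.42×0.22×0.76 + 0.85×0.22×0.24 = 0.263928
P(viral social-media post | traffic spike) = 0.175920/0.263928 ≈ 0.667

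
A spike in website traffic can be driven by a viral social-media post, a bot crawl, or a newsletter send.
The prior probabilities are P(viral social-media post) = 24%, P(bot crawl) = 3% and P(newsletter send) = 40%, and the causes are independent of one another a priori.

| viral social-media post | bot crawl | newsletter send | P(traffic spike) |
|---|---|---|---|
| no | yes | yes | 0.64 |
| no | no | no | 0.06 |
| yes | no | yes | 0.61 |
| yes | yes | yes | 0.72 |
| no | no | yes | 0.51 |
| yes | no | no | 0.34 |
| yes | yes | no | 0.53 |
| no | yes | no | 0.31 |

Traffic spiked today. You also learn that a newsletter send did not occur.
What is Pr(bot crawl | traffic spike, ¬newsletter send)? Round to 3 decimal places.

Pr(bot crawl | traffic spike, ¬newsletter send) ≈ 0.081

By total probability over the 4 (viral social-media post, bot crawl) configurations:
  P(traffic spike | ¬newsletter send) = 0.06·0.76·0.97 + 0.31·0.76·0.03 + 0.34·0.24·0.97 + 0.53·0.24·0.03
        = 0.044232 + 0.007068 + 0.079152 + 0.003816 = 0.134268
Configurations with bot crawl contribute 0.010884, so
  P(bot crawl | traffic spike, ¬newsletter send) = 0.010884 / 0.134268 ≈ 0.081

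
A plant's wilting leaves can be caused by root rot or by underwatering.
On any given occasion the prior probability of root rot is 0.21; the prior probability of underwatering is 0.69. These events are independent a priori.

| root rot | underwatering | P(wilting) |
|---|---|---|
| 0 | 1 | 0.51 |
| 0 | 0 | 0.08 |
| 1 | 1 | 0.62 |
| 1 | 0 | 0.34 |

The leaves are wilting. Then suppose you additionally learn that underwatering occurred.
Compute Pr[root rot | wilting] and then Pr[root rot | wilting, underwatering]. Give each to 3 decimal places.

By total probability over the 4 (root rot, underwatering) configurations:
  P(wilting) = 0.08*0.79*0.31 + 0.51*0.79*0.69 + 0.34*0.21*0.31 + 0.62*0.21*0.69
        = 0.019592 + 0.278001 + 0.022134 + 0.089838 = 0.409565
The terms with root rot present sum to 0.111972, so
  P(root rot | wilting) = 0.111972 / 0.409565 ≈ 0.273

Now also conditioning on underwatering=true:
Enumerate both values of root rot and weight by the priors:
  P(wilting | underwatering) = 0.51×0.79 + 0.62×0.21
        = 0.402900 + 0.130200 = 0.533100
Configurations with root rot contribute 0.130200, so
  P(root rot | wilting, underwatering) = 0.130200 / 0.533100 ≈ 0.244
The drop from 0.273 to 0.244 is the explaining-away (discounting) effect.

Pr[root rot | wilting] ≈ 0.273; Pr[root rot | wilting, underwatering] ≈ 0.244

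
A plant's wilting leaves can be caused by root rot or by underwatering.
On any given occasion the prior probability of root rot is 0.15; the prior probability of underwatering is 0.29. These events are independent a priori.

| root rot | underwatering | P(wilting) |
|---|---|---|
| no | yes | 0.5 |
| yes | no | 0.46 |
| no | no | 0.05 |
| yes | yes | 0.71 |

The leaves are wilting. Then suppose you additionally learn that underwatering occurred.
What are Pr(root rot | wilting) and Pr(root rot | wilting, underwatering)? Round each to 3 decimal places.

P(wilting) = 0.05×0.85×0.71 + 0.5×0.85×0.29 + 0.46×0.15×0.71 + 0.71×0.15×0.29 = 0.030175 + 0.123250 + 0.048990 + 0.030885 = 0.233300
The root rot-present share is 0.048990 + 0.030885 = 0.079875.
P(root rot | wilting) = 0.079875 / 0.233300 ≈ 0.342

Now also conditioning on underwatering=true:
Numerator (weight on configurations with root rot): 0.71*0.15 = 0.106500
Denominator P(wilting | underwatering): 0.5*0.85 + 0.71*0.15 = 0.531500
P(root rot | wilting, underwatering) = 0.106500/0.531500 ≈ 0.200
This is intercausal reasoning (explaining away): once underwatering accounts for the wilting, root rot becomes less likely.

Pr(root rot | wilting) ≈ 0.342; Pr(root rot | wilting, underwatering) ≈ 0.200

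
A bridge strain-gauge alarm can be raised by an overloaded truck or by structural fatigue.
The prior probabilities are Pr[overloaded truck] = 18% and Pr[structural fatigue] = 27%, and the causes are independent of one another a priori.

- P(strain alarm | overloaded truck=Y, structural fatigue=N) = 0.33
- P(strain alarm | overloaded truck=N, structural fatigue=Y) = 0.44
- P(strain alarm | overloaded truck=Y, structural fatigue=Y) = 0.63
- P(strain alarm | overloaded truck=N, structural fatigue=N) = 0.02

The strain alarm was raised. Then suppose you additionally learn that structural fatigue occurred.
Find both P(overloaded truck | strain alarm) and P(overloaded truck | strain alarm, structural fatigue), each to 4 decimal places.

Enumerate the 4 (overloaded truck, structural fatigue) configurations and weight by the priors:
  P(strain alarm) = 0.02*0.82*0.73 + 0.44*0.82*0.27 + 0.33*0.18*0.73 + 0.63*0.18*0.27
        = 0.011972 + 0.097416 + 0.043362 + 0.030618 = 0.183368
Keeping only the overloaded truck-present terms gives 0.073980, so
  P(overloaded truck | strain alarm) = 0.073980 / 0.183368 ≈ 0.4035

Now also conditioning on structural fatigue=true:
For the numerator, keep only overloaded truck=true terms: 0.63×0.18 = 0.113400
Normalizer over all consistent configurations: 0.44×0.82 + 0.63×0.18 = 0.474200
P(overloaded truck | strain alarm, structural fatigue) = 0.113400/0.474200 ≈ 0.2391

P(overloaded truck | strain alarm) ≈ 0.4035; P(overloaded truck | strain alarm, structural fatigue) ≈ 0.2391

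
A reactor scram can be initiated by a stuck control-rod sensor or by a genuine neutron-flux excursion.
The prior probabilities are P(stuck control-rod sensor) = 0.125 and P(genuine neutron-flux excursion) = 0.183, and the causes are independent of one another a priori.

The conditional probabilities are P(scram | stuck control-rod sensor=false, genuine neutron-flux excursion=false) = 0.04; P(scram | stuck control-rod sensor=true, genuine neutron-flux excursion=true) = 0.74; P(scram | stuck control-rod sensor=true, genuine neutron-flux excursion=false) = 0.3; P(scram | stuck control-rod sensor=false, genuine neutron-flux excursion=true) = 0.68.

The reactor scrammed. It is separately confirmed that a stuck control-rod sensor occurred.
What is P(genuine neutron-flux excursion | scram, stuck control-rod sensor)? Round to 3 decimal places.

P(genuine neutron-flux excursion | scram, stuck control-rod sensor) ≈ 0.356

P(scram | stuck control-rod sensor) = 0.3*0.817 + 0.74*0.183 = 0.245100 + 0.135420 = 0.380520
Of this, 0.135420 comes from 0.74*0.183 (the genuine neutron-flux excursion=true cases).
Hence the posterior is 0.135420/0.380520 ≈ 0.356.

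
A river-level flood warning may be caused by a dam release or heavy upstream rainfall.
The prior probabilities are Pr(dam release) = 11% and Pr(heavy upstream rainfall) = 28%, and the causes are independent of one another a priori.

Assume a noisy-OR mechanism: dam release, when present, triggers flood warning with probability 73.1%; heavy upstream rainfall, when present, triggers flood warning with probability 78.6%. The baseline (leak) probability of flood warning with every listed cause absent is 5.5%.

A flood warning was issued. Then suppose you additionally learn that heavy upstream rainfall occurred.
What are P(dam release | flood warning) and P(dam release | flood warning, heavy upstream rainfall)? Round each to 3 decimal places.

P(dam release | flood warning) ≈ 0.274; P(dam release | flood warning, heavy upstream rainfall) ≈ 0.128

Under noisy-OR, P(flood warning | causes) = 1 − (1−0.055)·∏(1−qᵢ) over the active causes.
Weight on dam release=true, given the evidence: 0.059067 + 0.029124 = 0.088191
Normalizer over all consistent configurations: 0.055·0.89·0.72 + 0.79777·0.89·0.28 + 0.745795·0.11·0.72 + 0.9456·0.11·0.28 = 0.322239
Posterior = 0.088191 / 0.322239 ≈ 0.274

Now also conditioning on heavy upstream rainfall=true:
Enumerate both values of dam release and weight by the priors:
  P(flood warning | heavy upstream rainfall) = 0.79777*0.89 + 0.9456*0.11
        = 0.710015 + 0.104016 = 0.814031
The terms with dam release present sum to 0.104016, so
  P(dam release | flood warning, heavy upstream rainfall) = 0.104016 / 0.814031 ≈ 0.128
— heavy upstream rainfall explains away the evidence for dam release.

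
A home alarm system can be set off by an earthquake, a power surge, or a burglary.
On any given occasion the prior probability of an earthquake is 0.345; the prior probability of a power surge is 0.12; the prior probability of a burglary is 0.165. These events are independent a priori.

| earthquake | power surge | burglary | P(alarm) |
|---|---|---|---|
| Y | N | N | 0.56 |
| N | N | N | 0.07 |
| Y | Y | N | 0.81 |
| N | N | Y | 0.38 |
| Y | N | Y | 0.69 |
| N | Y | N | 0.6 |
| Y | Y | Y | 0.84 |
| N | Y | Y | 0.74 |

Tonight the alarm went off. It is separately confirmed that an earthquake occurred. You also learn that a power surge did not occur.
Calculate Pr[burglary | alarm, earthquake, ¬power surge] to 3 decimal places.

Pr[burglary | alarm, earthquake, ¬power surge] ≈ 0.196

P(alarm | earthquake, ¬power surge) = 0.56·0.835 + 0.69·0.165 = 0.467600 + 0.113850 = 0.581450
Of this, 0.113850 comes from 0.69·0.165 (the burglary=true cases).
So P(burglary | alarm, earthquake, ¬power surge) = 0.113850/0.581450 ≈ 0.196.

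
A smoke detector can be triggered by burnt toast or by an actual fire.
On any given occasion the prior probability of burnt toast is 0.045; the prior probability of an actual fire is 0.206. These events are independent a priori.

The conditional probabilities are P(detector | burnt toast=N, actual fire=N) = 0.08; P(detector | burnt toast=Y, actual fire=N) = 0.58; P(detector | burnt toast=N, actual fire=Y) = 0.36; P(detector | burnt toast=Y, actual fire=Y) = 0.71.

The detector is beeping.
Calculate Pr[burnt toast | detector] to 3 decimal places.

P(detector) = 0.08*0.955*0.794 + 0.36*0.955*0.206 + 0.58*0.045*0.794 + 0.71*0.045*0.206 = 0.060662 + 0.070823 + 0.020723 + 0.006582 = 0.158790
The burnt toast-present share is 0.020723 + 0.006582 = 0.027305.
So P(burnt toast | detector) = 0.027305/0.158790 ≈ 0.172.

Pr[burnt toast | detector] ≈ 0.172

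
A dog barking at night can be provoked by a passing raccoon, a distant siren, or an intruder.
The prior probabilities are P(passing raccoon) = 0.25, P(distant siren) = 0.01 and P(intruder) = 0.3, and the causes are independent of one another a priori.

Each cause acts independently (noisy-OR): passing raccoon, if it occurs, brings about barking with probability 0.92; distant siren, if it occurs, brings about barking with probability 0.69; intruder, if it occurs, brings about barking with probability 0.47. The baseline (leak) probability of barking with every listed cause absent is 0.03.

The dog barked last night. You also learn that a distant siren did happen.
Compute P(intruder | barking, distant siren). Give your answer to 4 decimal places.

Under noisy-OR, P(barking | causes) = 1 − (1−0.03)·∏(1−qᵢ) over the active causes.
Numerator (weight on configurations with intruder): 0.189142 + 0.074044 = 0.263186
The normalizing constant is 0.6993×0.75×0.7 + 0.840629×0.75×0.3 + 0.975944×0.25×0.7 + 0.98725×0.25×0.3 = 0.801108
P(intruder | barking, distant siren) = 0.263186/0.801108 ≈ 0.3285

P(intruder | barking, distant siren) ≈ 0.3285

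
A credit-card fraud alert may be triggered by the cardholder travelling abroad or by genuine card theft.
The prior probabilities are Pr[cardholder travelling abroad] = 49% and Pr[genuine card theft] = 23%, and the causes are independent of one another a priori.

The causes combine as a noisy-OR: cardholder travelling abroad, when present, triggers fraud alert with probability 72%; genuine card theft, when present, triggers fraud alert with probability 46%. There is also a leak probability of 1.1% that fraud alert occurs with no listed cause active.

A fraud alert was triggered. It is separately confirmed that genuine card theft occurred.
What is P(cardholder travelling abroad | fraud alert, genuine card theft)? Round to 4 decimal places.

P(cardholder travelling abroad | fraud alert, genuine card theft) ≈ 0.6369

Under noisy-OR, P(fraud alert | causes) = 1 − (1−0.011)·∏(1−qᵢ) over the active causes.
P(fraud alert | genuine card theft) = 0.46594×0.51 + 0.850463×0.49 = 0.237629 + 0.416727 = 0.654356
The cardholder travelling abroad-present share is 0.850463×0.49 = 0.416727.
P(cardholder travelling abroad | fraud alert, genuine card theft) = 0.416727 / 0.654356 ≈ 0.6369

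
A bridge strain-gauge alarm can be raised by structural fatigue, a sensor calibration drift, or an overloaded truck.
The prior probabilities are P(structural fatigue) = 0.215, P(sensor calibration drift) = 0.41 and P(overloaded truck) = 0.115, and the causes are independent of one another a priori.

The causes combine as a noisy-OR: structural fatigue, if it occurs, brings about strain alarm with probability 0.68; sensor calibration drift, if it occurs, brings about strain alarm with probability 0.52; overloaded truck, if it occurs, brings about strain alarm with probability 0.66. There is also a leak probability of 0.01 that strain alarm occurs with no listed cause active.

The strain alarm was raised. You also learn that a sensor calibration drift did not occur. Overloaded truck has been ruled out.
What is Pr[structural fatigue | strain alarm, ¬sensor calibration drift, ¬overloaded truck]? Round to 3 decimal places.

Under noisy-OR, P(strain alarm | causes) = 1 − (1−0.01)·∏(1−qᵢ) over the active causes.
Enumerate both values of structural fatigue and weight by the priors:
  P(strain alarm | ¬sensor calibration drift, ¬overloaded truck) = 0.01·0.785 + 0.6832·0.215
        = 0.007850 + 0.146888 = 0.154738
The terms with structural fatigue present sum to 0.146888, so
  P(structural fatigue | strain alarm, ¬sensor calibration drift, ¬overloaded truck) = 0.146888 / 0.154738 ≈ 0.949

Pr[structural fatigue | strain alarm, ¬sensor calibration drift, ¬overloaded truck] ≈ 0.949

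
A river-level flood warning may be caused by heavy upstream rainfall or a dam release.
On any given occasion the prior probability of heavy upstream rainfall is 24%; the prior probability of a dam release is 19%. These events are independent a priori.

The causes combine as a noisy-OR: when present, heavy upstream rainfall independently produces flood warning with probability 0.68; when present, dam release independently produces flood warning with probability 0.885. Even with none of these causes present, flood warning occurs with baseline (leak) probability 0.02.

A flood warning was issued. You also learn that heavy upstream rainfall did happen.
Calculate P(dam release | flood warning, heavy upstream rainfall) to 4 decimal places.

P(dam release | flood warning, heavy upstream rainfall) ≈ 0.2478

Under noisy-OR, P(flood warning | causes) = 1 − (1−0.02)·∏(1−qᵢ) over the active causes.
For the numerator, keep only dam release=true terms: 0.963936*0.19 = 0.183148
The normalizing constant is 0.6864*0.81 + 0.963936*0.19 = 0.739132
Posterior = 0.183148 / 0.739132 ≈ 0.2478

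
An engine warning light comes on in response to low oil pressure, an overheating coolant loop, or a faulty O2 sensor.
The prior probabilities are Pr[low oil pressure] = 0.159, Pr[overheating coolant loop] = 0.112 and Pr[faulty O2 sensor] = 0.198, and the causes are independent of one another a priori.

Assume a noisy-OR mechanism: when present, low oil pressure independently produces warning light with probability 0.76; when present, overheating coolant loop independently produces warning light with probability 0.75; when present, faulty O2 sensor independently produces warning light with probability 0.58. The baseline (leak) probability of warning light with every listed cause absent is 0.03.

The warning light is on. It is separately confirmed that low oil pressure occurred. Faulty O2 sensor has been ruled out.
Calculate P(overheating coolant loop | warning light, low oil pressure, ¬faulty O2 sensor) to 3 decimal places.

Under noisy-OR, P(warning light | causes) = 1 − (1−0.03)·∏(1−qᵢ) over the active causes.
Enumerate both values of overheating coolant loop and weight by the priors:
  P(warning light | low oil pressure, ¬faulty O2 sensor) = 0.7672×0.888 + 0.9418×0.112
        = 0.681274 + 0.105482 = 0.786756
The terms with overheating coolant loop present sum to 0.105482, so
  P(overheating coolant loop | warning light, low oil pressure, ¬faulty O2 sensor) = 0.105482 / 0.786756 ≈ 0.134

P(overheating coolant loop | warning light, low oil pressure, ¬faulty O2 sensor) ≈ 0.134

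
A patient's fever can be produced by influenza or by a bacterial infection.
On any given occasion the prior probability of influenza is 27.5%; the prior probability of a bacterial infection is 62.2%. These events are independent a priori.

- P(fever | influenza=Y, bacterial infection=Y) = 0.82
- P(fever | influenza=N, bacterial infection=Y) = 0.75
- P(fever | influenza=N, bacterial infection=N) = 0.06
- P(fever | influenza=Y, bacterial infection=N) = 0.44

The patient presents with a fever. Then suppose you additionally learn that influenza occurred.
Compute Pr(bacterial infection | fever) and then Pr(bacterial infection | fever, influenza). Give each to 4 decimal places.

Pr(bacterial infection | fever) ≈ 0.8850; Pr(bacterial infection | fever, influenza) ≈ 0.7541

Enumerate the 4 (influenza, bacterial infection) configurations and weight by the priors:
  P(fever) = 0.06*0.725*0.378 + 0.75*0.725*0.622 + 0.44*0.275*0.378 + 0.82*0.275*0.622
        = 0.016443 + 0.338212 + 0.045738 + 0.140261 = 0.540654
Configurations with bacterial infection contribute 0.478473, so
  P(bacterial infection | fever) = 0.478473 / 0.540654 ≈ 0.8850

Now condition on the additional information:
P(fever | influenza) = 0.44×0.378 + 0.82×0.622 = 0.166320 + 0.510040 = 0.676360
Restricting to configurations with bacterial infection present: 0.82×0.622 = 0.510040.
P(bacterial infection | fever, influenza) = 0.510040 / 0.676360 ≈ 0.7541
The drop from 0.8850 to 0.7541 is the explaining-away (discounting) effect.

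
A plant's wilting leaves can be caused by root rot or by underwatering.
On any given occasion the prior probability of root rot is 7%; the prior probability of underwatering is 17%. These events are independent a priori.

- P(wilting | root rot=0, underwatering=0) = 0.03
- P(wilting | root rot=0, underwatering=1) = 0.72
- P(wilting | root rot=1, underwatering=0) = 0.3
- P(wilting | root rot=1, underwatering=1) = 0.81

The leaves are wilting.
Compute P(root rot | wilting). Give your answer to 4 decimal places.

P(root rot | wilting) ≈ 0.1650

Numerator (weight on configurations with root rot): 0.017430 + 0.009639 = 0.027069
Denominator P(wilting): 0.03*0.93*0.83 + 0.72*0.93*0.17 + 0.3*0.07*0.83 + 0.81*0.07*0.17 = 0.164058
Posterior = 0.027069 / 0.164058 ≈ 0.1650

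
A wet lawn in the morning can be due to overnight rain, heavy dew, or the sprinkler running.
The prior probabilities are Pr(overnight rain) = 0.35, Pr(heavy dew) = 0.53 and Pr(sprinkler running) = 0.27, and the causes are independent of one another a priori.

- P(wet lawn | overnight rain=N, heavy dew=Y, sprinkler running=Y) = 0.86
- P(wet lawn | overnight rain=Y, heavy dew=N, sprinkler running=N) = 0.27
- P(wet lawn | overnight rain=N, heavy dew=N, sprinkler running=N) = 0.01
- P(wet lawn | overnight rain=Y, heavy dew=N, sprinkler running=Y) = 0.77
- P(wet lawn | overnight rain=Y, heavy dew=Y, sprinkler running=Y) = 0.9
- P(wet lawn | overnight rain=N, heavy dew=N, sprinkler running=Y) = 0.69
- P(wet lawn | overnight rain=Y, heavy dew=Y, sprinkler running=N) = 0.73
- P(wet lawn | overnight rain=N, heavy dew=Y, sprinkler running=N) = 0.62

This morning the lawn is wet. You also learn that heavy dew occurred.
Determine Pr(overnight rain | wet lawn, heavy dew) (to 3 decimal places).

Enumerate the 4 (overnight rain, sprinkler running) configurations and weight by the priors:
  P(wet lawn | heavy dew) = 0.62×0.65×0.73 + 0.86×0.65×0.27 + 0.73×0.35×0.73 + 0.9×0.35×0.27
        = 0.294190 + 0.150930 + 0.186515 + 0.085050 = 0.716685
Keeping only the overnight rain-present terms gives 0.271565, so
  P(overnight rain | wet lawn, heavy dew) = 0.271565 / 0.716685 ≈ 0.379

Pr(overnight rain | wet lawn, heavy dew) ≈ 0.379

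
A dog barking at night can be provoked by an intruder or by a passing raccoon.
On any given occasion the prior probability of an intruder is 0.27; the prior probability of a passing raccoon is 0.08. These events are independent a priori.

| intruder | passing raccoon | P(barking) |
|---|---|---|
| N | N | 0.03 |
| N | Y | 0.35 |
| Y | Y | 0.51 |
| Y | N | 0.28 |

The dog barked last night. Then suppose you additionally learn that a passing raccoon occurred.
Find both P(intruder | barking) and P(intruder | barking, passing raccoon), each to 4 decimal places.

Numerator (weight on configurations with intruder): 0.069552 + 0.011016 = 0.080568
Normalizer over all consistent configurations: 0.03×0.73×0.92 + 0.35×0.73×0.08 + 0.28×0.27×0.92 + 0.51×0.27×0.08 = 0.121156
P(intruder | barking) = 0.080568/0.121156 ≈ 0.6650

Now also conditioning on passing raccoon=true:
Enumerate both values of intruder and weight by the priors:
  P(barking | passing raccoon) = 0.35×0.73 + 0.51×0.27
        = 0.255500 + 0.137700 = 0.393200
Keeping only the intruder-present terms gives 0.137700, so
  P(intruder | barking, passing raccoon) = 0.137700 / 0.393200 ≈ 0.3502
The drop from 0.6650 to 0.3502 is the explaining-away (discounting) effect.

P(intruder | barking) ≈ 0.6650; P(intruder | barking, passing raccoon) ≈ 0.3502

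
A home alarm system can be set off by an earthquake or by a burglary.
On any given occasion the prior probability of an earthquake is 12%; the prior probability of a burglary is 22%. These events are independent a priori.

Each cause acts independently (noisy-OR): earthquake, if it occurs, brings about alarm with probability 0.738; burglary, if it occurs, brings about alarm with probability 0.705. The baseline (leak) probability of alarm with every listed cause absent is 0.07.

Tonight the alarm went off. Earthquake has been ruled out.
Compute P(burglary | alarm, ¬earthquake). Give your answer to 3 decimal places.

P(burglary | alarm, ¬earthquake) ≈ 0.745

Under noisy-OR, P(alarm | causes) = 1 − (1−0.07)·∏(1−qᵢ) over the active causes.
Sum P(alarm|·) weighted by the priors over both values of burglary:
  P(alarm | ¬earthquake) = 0.07·0.78 + 0.72565·0.22
        = 0.054600 + 0.159643 = 0.214243
Keeping only the burglary-present terms gives 0.159643, so
  P(burglary | alarm, ¬earthquake) = 0.159643 / 0.214243 ≈ 0.745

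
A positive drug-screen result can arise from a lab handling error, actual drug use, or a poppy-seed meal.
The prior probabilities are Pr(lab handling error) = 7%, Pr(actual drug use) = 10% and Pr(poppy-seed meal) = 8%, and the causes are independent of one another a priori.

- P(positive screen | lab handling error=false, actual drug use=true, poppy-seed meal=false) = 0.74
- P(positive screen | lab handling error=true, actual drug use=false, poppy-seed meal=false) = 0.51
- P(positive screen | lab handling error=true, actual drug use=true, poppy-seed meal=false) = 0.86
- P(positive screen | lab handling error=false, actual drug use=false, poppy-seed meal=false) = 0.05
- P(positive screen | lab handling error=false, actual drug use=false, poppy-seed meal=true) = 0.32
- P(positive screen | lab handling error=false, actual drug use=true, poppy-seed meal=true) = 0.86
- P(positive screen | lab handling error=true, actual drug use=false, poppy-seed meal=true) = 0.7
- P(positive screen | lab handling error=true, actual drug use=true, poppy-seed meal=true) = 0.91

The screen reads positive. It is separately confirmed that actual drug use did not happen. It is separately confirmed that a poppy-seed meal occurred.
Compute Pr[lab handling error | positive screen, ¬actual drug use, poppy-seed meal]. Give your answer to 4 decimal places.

P(positive screen | ¬actual drug use, poppy-seed meal) = 0.32×0.93 + 0.7×0.07 = 0.297600 + 0.049000 = 0.346600
Restricting to configurations with lab handling error present: 0.7×0.07 = 0.049000.
P(lab handling error | positive screen, ¬actual drug use, poppy-seed meal) = 0.049000 / 0.346600 ≈ 0.1414

Pr[lab handling error | positive screen, ¬actual drug use, poppy-seed meal] ≈ 0.1414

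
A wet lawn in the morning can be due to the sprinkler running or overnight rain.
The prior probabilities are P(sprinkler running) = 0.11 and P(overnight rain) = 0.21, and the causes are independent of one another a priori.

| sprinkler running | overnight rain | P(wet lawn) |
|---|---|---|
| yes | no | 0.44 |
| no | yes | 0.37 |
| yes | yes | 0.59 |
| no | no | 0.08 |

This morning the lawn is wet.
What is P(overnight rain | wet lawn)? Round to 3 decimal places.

P(overnight rain | wet lawn) ≈ 0.467

Numerator (weight on configurations with overnight rain): 0.069153 + 0.013629 = 0.082782
Normalizer over all consistent configurations: 0.08·0.89·0.79 + 0.37·0.89·0.21 + 0.44·0.11·0.79 + 0.59·0.11·0.21 = 0.177266
Posterior = 0.082782 / 0.177266 ≈ 0.467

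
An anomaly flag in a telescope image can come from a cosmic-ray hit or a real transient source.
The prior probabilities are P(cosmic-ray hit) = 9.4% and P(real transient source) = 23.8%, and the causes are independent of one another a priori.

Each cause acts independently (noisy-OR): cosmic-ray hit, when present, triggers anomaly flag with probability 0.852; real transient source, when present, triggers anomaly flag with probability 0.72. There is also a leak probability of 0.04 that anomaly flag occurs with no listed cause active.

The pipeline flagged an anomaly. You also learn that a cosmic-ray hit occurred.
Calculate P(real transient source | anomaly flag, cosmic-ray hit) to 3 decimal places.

Under noisy-OR, P(anomaly flag | causes) = 1 − (1−0.04)·∏(1−qᵢ) over the active causes.
Numerator (weight on configurations with real transient source): 0.960218*0.238 = 0.228532
Denominator P(anomaly flag | cosmic-ray hit): 0.85792*0.762 + 0.960218*0.238 = 0.882267
P(real transient source | anomaly flag, cosmic-ray hit) = 0.228532/0.882267 ≈ 0.259

P(real transient source | anomaly flag, cosmic-ray hit) ≈ 0.259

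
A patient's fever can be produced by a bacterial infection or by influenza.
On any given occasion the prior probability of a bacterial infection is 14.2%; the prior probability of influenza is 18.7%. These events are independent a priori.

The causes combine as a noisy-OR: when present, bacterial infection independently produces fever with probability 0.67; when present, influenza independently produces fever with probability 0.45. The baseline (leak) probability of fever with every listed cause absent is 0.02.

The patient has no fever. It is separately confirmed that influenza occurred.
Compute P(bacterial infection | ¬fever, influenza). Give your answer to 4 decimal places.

P(bacterial infection | ¬fever, influenza) ≈ 0.0518

Under noisy-OR, P(fever | causes) = 1 − (1−0.02)·∏(1−qᵢ) over the active causes.
P(¬fever | influenza) = 0.539*0.858 + 0.17787*0.142 = 0.462462 + 0.025258 = 0.487720
Restricting to configurations with bacterial infection present: 0.17787*0.142 = 0.025258.
P(bacterial infection | ¬fever, influenza) = 0.025258 / 0.487720 ≈ 0.0518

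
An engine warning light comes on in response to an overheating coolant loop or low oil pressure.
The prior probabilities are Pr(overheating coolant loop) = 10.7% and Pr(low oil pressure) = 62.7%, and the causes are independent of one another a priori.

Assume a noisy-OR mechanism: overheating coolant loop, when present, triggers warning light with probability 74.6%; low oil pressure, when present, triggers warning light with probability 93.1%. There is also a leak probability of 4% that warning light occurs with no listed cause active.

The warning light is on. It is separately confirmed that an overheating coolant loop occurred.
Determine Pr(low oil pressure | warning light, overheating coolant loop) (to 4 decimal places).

Pr(low oil pressure | warning light, overheating coolant loop) ≈ 0.6861

Under noisy-OR, P(warning light | causes) = 1 − (1−0.04)·∏(1−qᵢ) over the active causes.
P(warning light | overheating coolant loop) = 0.75616·0.373 + 0.983175·0.627 = 0.282048 + 0.616451 = 0.898499
Of this, 0.616451 comes from 0.983175·0.627 (the low oil pressure=true cases).
P(low oil pressure | warning light, overheating coolant loop) = 0.616451 / 0.898499 ≈ 0.6861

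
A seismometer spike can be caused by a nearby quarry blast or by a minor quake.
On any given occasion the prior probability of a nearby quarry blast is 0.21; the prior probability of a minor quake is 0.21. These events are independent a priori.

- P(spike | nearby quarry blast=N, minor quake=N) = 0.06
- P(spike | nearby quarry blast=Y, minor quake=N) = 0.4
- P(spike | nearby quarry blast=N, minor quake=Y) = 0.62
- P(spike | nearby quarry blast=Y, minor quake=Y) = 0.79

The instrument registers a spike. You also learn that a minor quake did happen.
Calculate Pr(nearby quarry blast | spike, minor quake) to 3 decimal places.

Pr(nearby quarry blast | spike, minor quake) ≈ 0.253

P(spike | minor quake) = 0.62·0.79 + 0.79·0.21 = 0.489800 + 0.165900 = 0.655700
The nearby quarry blast-present share is 0.79·0.21 = 0.165900.
Hence the posterior is 0.165900/0.655700 ≈ 0.253.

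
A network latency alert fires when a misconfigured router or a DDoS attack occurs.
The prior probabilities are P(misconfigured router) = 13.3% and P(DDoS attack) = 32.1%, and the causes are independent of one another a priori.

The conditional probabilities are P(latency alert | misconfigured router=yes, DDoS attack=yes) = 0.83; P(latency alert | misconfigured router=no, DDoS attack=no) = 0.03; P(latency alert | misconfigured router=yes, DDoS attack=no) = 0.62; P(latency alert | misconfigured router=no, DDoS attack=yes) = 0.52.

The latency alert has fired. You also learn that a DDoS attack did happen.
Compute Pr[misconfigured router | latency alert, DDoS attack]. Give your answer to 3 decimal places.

Pr[misconfigured router | latency alert, DDoS attack] ≈ 0.197

P(latency alert | DDoS attack) = 0.52*0.867 + 0.83*0.133 = 0.450840 + 0.110390 = 0.561230
Restricting to configurations with misconfigured router present: 0.83*0.133 = 0.110390.
Hence the posterior is 0.110390/0.561230 ≈ 0.197.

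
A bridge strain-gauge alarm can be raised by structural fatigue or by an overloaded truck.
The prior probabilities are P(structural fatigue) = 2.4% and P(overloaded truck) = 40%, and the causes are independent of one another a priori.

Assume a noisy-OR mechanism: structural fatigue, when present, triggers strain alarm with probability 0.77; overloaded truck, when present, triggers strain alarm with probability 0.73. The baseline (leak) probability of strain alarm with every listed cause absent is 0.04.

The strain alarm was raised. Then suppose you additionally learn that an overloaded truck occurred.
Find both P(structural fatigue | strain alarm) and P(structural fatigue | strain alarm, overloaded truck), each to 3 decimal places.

Under noisy-OR, P(strain alarm | causes) = 1 − (1−0.04)·∏(1−qᵢ) over the active causes.
P(strain alarm) = 0.04*0.976*0.6 + 0.7408*0.976*0.4 + 0.7792*0.024*0.6 + 0.940384*0.024*0.4 = 0.023424 + 0.289208 + 0.011220 + 0.009028 = 0.332880
Restricting to configurations with structural fatigue present: 0.011220 + 0.009028 = 0.020248.
P(structural fatigue | strain alarm) = 0.020248 / 0.332880 ≈ 0.061

With the extra evidence:
P(strain alarm | overloaded truck) = 0.7408×0.976 + 0.940384×0.024 = 0.723021 + 0.022569 = 0.745590
Restricting to configurations with structural fatigue present: 0.940384×0.024 = 0.022569.
So P(structural fatigue | strain alarm, overloaded truck) = 0.022569/0.745590 ≈ 0.030.
This is intercausal reasoning (explaining away): once overloaded truck accounts for the strain alarm, structural fatigue becomes less likely.

P(structural fatigue | strain alarm) ≈ 0.061; P(structural fatigue | strain alarm, overloaded truck) ≈ 0.030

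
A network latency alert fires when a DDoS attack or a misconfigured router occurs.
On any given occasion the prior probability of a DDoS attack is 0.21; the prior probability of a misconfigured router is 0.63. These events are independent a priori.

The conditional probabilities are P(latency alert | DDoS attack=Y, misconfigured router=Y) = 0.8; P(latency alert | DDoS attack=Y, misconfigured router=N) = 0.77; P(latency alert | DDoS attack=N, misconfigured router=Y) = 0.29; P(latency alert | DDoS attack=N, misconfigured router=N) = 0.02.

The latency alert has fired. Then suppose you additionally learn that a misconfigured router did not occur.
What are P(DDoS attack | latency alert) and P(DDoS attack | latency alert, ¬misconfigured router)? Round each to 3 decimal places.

For the numerator, keep only DDoS attack=true terms: 0.059829 + 0.105840 = 0.165669
Denominator P(latency alert): 0.02*0.79*0.37 + 0.29*0.79*0.63 + 0.77*0.21*0.37 + 0.8*0.21*0.63 = 0.315848
Posterior = 0.165669 / 0.315848 ≈ 0.525

Now also conditioning on misconfigured router≠true:
Weight on DDoS attack=true, given the evidence: 0.77×0.21 = 0.161700
Denominator P(latency alert | ¬misconfigured router): 0.02×0.79 + 0.77×0.21 = 0.177500
Posterior = 0.161700 / 0.177500 ≈ 0.911

P(DDoS attack | latency alert) ≈ 0.525; P(DDoS attack | latency alert, ¬misconfigured router) ≈ 0.911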